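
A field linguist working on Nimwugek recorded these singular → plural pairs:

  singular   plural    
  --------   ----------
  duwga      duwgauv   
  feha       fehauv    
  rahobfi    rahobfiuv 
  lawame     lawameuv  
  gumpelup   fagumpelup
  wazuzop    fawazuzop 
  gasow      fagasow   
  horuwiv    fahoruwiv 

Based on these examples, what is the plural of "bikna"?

biknauv

"bikna" ends in a vowel. The stems ending in a vowel (duwga → duwgauv, feha → fehauv, rahobfi → rahobfiuv) add -uv.
The other pattern: stems ending in a consonant add the prefix fa-.
So bikna → biknauv.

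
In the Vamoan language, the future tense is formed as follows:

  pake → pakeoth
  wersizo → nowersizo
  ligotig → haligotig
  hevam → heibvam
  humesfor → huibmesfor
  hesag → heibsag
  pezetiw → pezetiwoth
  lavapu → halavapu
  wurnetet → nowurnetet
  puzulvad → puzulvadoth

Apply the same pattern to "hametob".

haibmetob

ligotig and hesag both end in -g yet inflect differently (haligotig, heibsag), so the final letter is not what conditions the rule; the first letter is.
"hametob" begins with h-. The stems beginning with h- (hevam → heibvam, hesag → heibsag, humesfor → huibmesfor) insert -ib- after the first vowel.
The other patterns: stems beginning with l- add the prefix ha-; stems beginning with p- add -oth; stems beginning with w- add the prefix no-.
So hametob → haibmetob.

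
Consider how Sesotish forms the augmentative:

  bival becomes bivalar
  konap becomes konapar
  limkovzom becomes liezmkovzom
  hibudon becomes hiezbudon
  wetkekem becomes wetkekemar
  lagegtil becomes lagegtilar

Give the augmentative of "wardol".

waezrdol

"wardol" has last vowel 'o'. The stems whose last vowel is 'o' (limkovzom → liezmkovzom, hibudon → hiezbudon) insert -ez- after the first vowel.
The other pattern: stems whose last vowel is 'a', 'e' or 'i' add -ar.
So wardol → waezrdol.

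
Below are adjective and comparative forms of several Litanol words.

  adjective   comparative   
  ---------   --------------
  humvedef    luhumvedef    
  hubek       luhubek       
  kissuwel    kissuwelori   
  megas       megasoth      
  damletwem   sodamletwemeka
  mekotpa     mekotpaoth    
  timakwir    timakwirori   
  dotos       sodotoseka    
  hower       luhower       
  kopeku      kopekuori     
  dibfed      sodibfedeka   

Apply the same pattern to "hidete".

megas and dotos both end in -s yet inflect differently (megasoth, sodotoseka), so the final letter is not what conditions the rule; the first letter is.
"hidete" begins with h-. The stems beginning with h- (hubek → luhubek, hower → luhower, humvedef → luhumvedef) add the prefix lu-.
The other patterns: stems beginning with m- add -oth; stems beginning with d- add so- … -eka around the stem; stems beginning with k- or t- add -ori.
So hidete → luhidete.

luhidete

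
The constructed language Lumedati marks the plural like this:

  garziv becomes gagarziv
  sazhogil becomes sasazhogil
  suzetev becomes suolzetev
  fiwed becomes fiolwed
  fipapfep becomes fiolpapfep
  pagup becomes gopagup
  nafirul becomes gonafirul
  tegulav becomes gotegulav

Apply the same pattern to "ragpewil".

raragpewil

"ragpewil" has last vowel 'i'. The stems whose last vowel is 'i' (garziv → gagarziv, sazhogil → sasazhogil) repeat the first consonant+vowel as a prefix.
The other patterns: stems whose last vowel is 'e' insert -ol- after the first vowel; stems whose last vowel is 'a' or 'u' add the prefix go-.
So ragpewil → raragpewil.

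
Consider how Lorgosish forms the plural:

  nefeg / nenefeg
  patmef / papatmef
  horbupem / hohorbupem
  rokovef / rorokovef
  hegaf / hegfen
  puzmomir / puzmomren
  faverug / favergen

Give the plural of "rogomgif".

rogomgfen

patmef and hegaf both end in -f yet inflect differently (papatmef, hegfen), so the final letter is not what conditions the rule; the last vowel is.
"rogomgif" has last vowel 'i'. The one such stem in the data (puzmomir → puzmomren) deletes the last vowel and adds -en (as do hegaf, faverug), so the same rule applies.
So rogomgif → rogomgfen.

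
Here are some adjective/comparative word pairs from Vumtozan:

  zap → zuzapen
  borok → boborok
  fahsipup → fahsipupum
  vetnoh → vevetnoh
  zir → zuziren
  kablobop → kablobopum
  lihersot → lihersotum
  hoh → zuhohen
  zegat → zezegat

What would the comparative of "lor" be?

zuloren

hoh and vetnoh both end in -h yet inflect differently (zuhohen, vevetnoh), so the final letter is not what conditions the rule; the number of vowels is.
"lor" has 1 vowel. The stems with 1 vowel (hoh → zuhohen, zap → zuzapen, zir → zuziren) add zu- … -en around the stem.
The other patterns: stems with 2 vowels repeat the first consonant+vowel as a prefix; stems with 3 vowels add -um.
So lor → zuloren.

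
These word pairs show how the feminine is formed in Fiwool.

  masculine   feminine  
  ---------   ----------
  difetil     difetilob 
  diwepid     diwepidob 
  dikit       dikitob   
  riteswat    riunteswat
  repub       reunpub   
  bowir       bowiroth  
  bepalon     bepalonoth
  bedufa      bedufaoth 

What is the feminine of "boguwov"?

boguwovoth

dikit and riteswat both end in -t yet inflect differently (dikitob, riunteswat), so the final letter is not what conditions the rule; the first letter is.
"boguwov" begins with b-. The stems beginning with b- (bowir → bowiroth, bepalon → bepalonoth, bedufa → bedufaoth) add -oth.
The other patterns: stems beginning with d- add -ob; stems beginning with r- insert -un- after the first vowel.
So boguwov → boguwovoth.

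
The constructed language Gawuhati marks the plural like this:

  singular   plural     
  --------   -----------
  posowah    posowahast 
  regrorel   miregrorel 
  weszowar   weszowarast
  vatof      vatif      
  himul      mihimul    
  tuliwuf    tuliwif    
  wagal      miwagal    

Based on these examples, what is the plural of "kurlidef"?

kurlidif

"kurlidef" ends in -f. The stems ending in -f (tuliwuf → tuliwif, vatof → vatif) change the last vowel to 'i'.
So kurlidef → kurlidif.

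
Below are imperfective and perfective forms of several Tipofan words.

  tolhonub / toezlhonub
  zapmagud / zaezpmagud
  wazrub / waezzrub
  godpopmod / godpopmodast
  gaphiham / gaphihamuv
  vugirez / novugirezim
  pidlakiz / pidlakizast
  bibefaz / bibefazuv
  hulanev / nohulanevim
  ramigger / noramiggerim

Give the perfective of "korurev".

pidlakiz and bibefaz both end in -z yet inflect differently (pidlakizast, bibefazuv), so the final letter is not what conditions the rule; the last vowel is.
"korurev" has last vowel 'e'. The stems whose last vowel is 'e' (vugirez → novugirezim, hulanev → nohulanevim, ramigger → noramiggerim) add no- … -im around the stem.
The other patterns: stems whose last vowel is 'i' or 'o' add -ast; stems whose last vowel is 'a' add -uv; stems whose last vowel is 'u' insert -ez- after the first vowel.
So korurev → nokorurevim.

nokorurevim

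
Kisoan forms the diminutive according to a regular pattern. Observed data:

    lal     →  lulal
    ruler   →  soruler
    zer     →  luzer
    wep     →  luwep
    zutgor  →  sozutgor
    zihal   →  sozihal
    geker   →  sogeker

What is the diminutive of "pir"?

zihal and lal both end in -l yet inflect differently (sozihal, lulal), so the final letter is not what conditions the rule; the number of vowels is.
"pir" has 1 vowel. The stems with 1 vowel (lal → lulal, wep → luwep, zer → luzer) add the prefix lu-.
So pir → lupir.

lupir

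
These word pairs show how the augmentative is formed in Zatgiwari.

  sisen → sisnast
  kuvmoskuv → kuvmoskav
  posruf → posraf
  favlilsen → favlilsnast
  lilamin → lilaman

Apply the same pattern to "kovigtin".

kovigtan

favlilsen and lilamin both end in -n yet inflect differently (favlilsnast, lilaman), so the final letter is not what conditions the rule; the last vowel is.
"kovigtin" has last vowel 'i'. The one such stem in the data (lilamin → lilaman) changes the last vowel to 'a' (as do kuvmoskuv, posruf), so the same rule applies.
So kovigtin → kovigtan.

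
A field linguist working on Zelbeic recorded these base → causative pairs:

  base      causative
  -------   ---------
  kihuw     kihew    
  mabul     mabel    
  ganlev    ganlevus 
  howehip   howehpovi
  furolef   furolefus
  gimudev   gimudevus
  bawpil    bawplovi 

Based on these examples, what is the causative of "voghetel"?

voghetelus

bawpil and mabul both end in -l yet inflect differently (bawplovi, mabel), so the final letter is not what conditions the rule; the last vowel is.
"voghetel" has last vowel 'e'. The stems whose last vowel is 'e' (gimudev → gimudevus, furolef → furolefus, ganlev → ganlevus) add -us.
The other patterns: stems whose last vowel is 'i' delete the last vowel and add -ovi; stems whose last vowel is 'u' change the last vowel to 'e'.
So voghetel → voghetelus.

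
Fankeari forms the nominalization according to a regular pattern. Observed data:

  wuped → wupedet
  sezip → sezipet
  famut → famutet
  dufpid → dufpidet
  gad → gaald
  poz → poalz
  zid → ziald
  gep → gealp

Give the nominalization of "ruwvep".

wuped and gad both end in -d yet inflect differently (wupedet, gaald), so the final letter is not what conditions the rule; the number of vowels is.
"ruwvep" has 2 vowels. The stems with 2 vowels (wuped → wupedet, sezip → sezipet, famut → famutet) add -et.
The other pattern: stems with 1 vowel insert -al- after the first vowel.
So ruwvep → ruwvepet.

ruwvepet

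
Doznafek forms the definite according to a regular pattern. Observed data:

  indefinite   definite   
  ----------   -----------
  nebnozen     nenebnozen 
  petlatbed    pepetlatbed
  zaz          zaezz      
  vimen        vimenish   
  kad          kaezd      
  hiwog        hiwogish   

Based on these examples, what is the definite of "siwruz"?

siwruzish

"siwruz" has 2 vowels. The stems with 2 vowels (hiwog → hiwogish, vimen → vimenish) add -ish.
The other patterns: stems with 1 vowel insert -ez- after the first vowel; stems with 3 vowels repeat the first consonant+vowel as a prefix.
So siwruz → siwruzish.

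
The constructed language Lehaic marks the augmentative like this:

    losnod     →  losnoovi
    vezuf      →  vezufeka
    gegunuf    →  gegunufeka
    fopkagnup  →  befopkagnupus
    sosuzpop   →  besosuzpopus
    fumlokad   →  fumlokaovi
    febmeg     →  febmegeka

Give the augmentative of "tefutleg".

tefutlegeka

"tefutleg" ends in -g. The one such stem in the data (febmeg → febmegeka) adds -eka, so the same rule applies.
The other patterns: stems ending in -d drop the final letter and add -ovi; stems ending in -p add be- … -us around the stem.
So tefutleg → tefutlegeka.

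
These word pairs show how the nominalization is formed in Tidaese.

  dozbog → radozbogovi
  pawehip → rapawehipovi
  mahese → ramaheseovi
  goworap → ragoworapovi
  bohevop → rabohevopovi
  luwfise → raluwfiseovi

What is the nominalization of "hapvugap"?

Every pair shown (dozbog → radozbogovi, pawehip → rapawehipovi, mahese → ramaheseovi, …) follows the same rule: add ra- … -ovi around the stem.
So hapvugap → rahapvugapovi.

rahapvugapovi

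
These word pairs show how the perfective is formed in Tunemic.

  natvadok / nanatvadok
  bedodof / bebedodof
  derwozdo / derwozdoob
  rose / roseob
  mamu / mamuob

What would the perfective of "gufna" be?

gufnaob

derwozdo and natvadok both have last vowel 'o' yet inflect differently (derwozdoob, nanatvadok), so the last vowel is not what conditions the rule; whether the stem ends in a vowel or a consonant is.
"gufna" ends in a vowel. The stems ending in a vowel (mamu → mamuob, derwozdo → derwozdoob, rose → roseob) add -ob.
So gufna → gufnaob.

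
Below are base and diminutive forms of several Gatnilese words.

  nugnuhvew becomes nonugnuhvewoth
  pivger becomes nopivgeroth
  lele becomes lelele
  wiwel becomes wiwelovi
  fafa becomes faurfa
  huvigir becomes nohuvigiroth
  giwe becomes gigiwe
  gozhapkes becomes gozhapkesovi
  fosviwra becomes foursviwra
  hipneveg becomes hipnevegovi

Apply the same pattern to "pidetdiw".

nopidetdiwoth

giwe and nugnuhvew both have last vowel 'e' yet inflect differently (gigiwe, nonugnuhvewoth), so the last vowel is not what conditions the rule; the final letter is.
"pidetdiw" ends in -w. The one such stem in the data (nugnuhvew → nonugnuhvewoth) adds no- … -oth around the stem, so the same rule applies.
The other patterns: stems ending in -e repeat the first consonant+vowel as a prefix; stems ending in -a insert -ur- after the first vowel; stems ending in -g, -l or -s add -ovi.
So pidetdiw → nopidetdiwoth.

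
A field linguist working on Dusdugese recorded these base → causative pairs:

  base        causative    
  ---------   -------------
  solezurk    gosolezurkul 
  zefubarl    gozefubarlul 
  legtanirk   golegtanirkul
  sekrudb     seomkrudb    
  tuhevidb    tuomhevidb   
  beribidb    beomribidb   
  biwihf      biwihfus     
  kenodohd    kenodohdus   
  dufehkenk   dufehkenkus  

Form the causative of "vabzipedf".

solezurk and dufehkenk both end in -k yet inflect differently (gosolezurkul, dufehkenkus), so the final letter is not what conditions the rule; the second-to-last letter is.
"vabzipedf" has second-to-last letter 'd'. The stems whose second-to-last letter is 'd' (sekrudb → seomkrudb, tuhevidb → tuomhevidb, beribidb → beomribidb) insert -om- after the first vowel.
The other patterns: stems whose second-to-last letter is 'r' add go- … -ul around the stem; stems whose second-to-last letter is 'h' or 'n' add -us.
So vabzipedf → vaombzipedf.

vaombzipedf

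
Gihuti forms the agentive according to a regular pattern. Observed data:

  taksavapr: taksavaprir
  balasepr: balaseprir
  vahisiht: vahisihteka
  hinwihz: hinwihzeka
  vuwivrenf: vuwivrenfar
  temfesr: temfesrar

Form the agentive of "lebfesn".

taksavapr and temfesr both end in -r yet inflect differently (taksavaprir, temfesrar), so the final letter is not what conditions the rule; the second-to-last letter is.
"lebfesn" has second-to-last letter 's'. The one such stem in the data (temfesr → temfesrar) adds -ar, so the same rule applies.
So lebfesn → lebfesnar.

lebfesnar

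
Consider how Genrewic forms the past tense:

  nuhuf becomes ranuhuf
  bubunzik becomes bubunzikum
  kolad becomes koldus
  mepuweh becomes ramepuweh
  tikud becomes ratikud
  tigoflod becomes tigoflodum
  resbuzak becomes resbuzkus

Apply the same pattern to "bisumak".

bisumkus

"bisumak" has last vowel 'a'. The stems whose last vowel is 'a' (kolad → koldus, resbuzak → resbuzkus) delete the last vowel and add -us.
So bisumak → bisumkus.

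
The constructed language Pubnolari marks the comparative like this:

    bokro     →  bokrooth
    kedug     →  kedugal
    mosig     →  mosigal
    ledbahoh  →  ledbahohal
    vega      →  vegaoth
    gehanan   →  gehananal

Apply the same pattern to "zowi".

zowioth

gehanan and vega both have last vowel 'a' yet inflect differently (gehananal, vegaoth), so the last vowel is not what conditions the rule; whether the stem ends in a vowel or a consonant is.
"zowi" ends in a vowel. The stems ending in a vowel (vega → vegaoth, bokro → bokrooth) add -oth.
So zowi → zowioth.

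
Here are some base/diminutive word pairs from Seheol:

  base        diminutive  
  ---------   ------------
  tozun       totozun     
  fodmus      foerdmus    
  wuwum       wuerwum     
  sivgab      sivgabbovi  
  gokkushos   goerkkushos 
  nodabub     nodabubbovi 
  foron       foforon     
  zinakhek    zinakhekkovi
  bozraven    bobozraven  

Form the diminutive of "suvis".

"suvis" ends in -s. The stems ending in -s (gokkushos → goerkkushos, fodmus → foerdmus) insert -er- after the first vowel.
The other patterns: stems ending in -b or -k double the final consonant and add -ovi; stems ending in -n repeat the first consonant+vowel as a prefix.
So suvis → suervis.

suervis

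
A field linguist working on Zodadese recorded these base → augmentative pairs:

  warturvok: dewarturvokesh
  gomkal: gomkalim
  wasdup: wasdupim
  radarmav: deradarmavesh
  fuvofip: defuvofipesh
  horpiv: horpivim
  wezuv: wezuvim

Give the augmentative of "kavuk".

wezuv and radarmav both end in -v yet inflect differently (wezuvim, deradarmavesh), so the final letter is not what conditions the rule; the number of vowels is.
"kavuk" has 2 vowels. The stems with 2 vowels (gomkal → gomkalim, wezuv → wezuvim, horpiv → horpivim) add -im.
The other pattern: stems with 3 vowels add de- … -esh around the stem.
So kavuk → kavukim.

kavukim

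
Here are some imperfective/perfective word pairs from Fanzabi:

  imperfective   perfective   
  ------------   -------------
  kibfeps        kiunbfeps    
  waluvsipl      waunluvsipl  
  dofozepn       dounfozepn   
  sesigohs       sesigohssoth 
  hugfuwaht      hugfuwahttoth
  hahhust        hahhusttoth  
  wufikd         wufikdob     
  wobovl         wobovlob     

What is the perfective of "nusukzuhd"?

nusukzuhddoth

kibfeps and sesigohs both end in -s yet inflect differently (kiunbfeps, sesigohssoth), so the final letter is not what conditions the rule; the second-to-last letter is.
"nusukzuhd" has second-to-last letter 'h'. The stems whose second-to-last letter is 'h' (sesigohs → sesigohssoth, hugfuwaht → hugfuwahttoth) double the final consonant and add -oth.
The other patterns: stems whose second-to-last letter is 'p' insert -un- after the first vowel; stems whose second-to-last letter is 'k' or 'v' add -ob.
So nusukzuhd → nusukzuhddoth.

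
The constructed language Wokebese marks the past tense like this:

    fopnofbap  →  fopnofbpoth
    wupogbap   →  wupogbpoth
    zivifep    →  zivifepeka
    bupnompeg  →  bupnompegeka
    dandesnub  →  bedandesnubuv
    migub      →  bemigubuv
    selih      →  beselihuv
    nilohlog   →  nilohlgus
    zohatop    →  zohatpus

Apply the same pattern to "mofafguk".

bemofafgukuv

fopnofbap and zivifep both end in -p yet inflect differently (fopnofbpoth, zivifepeka), so the final letter is not what conditions the rule; the last vowel is.
"mofafguk" has last vowel 'u'. The stems whose last vowel is 'u' (dandesnub → bedandesnubuv, migub → bemigubuv) add be- … -uv around the stem.
So mofafguk → bemofafgukuv.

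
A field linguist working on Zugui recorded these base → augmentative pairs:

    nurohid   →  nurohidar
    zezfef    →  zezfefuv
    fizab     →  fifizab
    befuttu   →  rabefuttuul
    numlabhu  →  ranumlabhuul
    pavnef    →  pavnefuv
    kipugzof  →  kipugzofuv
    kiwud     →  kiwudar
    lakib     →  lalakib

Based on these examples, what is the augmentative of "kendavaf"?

lakib and nurohid both have last vowel 'i' yet inflect differently (lalakib, nurohidar), so the last vowel is not what conditions the rule; the final letter is.
"kendavaf" ends in -f. The stems ending in -f (pavnef → pavnefuv, zezfef → zezfefuv, kipugzof → kipugzofuv) add -uv.
The other patterns: stems ending in -b repeat the first consonant+vowel as a prefix; stems ending in -u add ra- … -ul around the stem; stems ending in -d add -ar.
So kendavaf → kendavafuv.

kendavafuv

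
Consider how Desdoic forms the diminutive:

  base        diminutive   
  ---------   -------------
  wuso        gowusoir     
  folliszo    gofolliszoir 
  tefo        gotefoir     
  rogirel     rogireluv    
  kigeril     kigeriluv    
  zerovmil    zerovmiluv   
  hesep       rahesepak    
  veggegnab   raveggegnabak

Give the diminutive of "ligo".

goligoir

rogirel and hesep both have last vowel 'e' yet inflect differently (rogireluv, rahesepak), so the last vowel is not what conditions the rule; the final letter is.
"ligo" ends in -o. The stems ending in -o (wuso → gowusoir, folliszo → gofolliszoir, tefo → gotefoir) add go- … -ir around the stem.
The other patterns: stems ending in -l add -uv; stems ending in -b or -p add ra- … -ak around the stem.
So ligo → goligoir.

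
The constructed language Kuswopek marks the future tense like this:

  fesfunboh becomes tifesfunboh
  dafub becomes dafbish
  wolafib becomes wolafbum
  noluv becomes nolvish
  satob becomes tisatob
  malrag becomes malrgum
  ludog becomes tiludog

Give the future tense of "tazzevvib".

tazzevvbum

satob and dafub both end in -b yet inflect differently (tisatob, dafbish), so the final letter is not what conditions the rule; the last vowel is.
"tazzevvib" has last vowel 'i'. The one such stem in the data (wolafib → wolafbum) deletes the last vowel and adds -um (as does malrag), so the same rule applies.
The other patterns: stems whose last vowel is 'o' add the prefix ti-; stems whose last vowel is 'u' delete the last vowel and add -ish.
So tazzevvib → tazzevvbum.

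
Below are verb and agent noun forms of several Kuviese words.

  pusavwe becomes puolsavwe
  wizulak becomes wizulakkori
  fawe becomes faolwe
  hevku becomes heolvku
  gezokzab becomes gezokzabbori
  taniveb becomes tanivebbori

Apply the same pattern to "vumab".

vumabbori

"vumab" ends in a consonant. The stems ending in a consonant (wizulak → wizulakkori, gezokzab → gezokzabbori, taniveb → tanivebbori) double the final consonant and add -ori.
So vumab → vumabbori.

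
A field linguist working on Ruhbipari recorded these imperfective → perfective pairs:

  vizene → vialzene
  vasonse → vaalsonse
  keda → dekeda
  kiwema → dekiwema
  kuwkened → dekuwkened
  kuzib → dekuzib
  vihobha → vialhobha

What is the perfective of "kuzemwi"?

kiwema and vihobha both end in -a yet inflect differently (dekiwema, vialhobha), so the final letter is not what conditions the rule; the first letter is.
"kuzemwi" begins with k-. The stems beginning with k- (kiwema → dekiwema, keda → dekeda, kuzib → dekuzib) add the prefix de-.
The other pattern: stems beginning with v- insert -al- after the first vowel.
So kuzemwi → dekuzemwi.

dekuzemwi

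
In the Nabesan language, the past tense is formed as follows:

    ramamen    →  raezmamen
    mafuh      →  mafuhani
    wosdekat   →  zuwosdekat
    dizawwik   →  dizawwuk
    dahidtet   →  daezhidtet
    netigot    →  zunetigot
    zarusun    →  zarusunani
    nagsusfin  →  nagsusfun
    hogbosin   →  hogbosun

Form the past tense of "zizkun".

zizkunani

"zizkun" has last vowel 'u'. The stems whose last vowel is 'u' (mafuh → mafuhani, zarusun → zarusunani) add -ani.
The other patterns: stems whose last vowel is 'e' insert -ez- after the first vowel; stems whose last vowel is 'i' change the last vowel to 'u'; stems whose last vowel is 'a' or 'o' add the prefix zu-.
So zizkun → zizkunani.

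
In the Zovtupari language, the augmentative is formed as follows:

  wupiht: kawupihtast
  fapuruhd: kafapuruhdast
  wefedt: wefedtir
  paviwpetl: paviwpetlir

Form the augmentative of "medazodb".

medazodbir

"medazodb" has second-to-last letter 'd'. The one such stem in the data (wefedt → wefedtir) adds -ir, so the same rule applies.
The other pattern: stems whose second-to-last letter is 'h' add ka- … -ast around the stem.
So medazodb → medazodbir.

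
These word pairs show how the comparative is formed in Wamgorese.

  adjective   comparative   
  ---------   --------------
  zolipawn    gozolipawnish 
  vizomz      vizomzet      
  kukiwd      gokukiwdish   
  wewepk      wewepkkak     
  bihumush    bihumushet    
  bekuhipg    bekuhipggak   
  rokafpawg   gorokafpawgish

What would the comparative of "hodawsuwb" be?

rokafpawg and bekuhipg both end in -g yet inflect differently (gorokafpawgish, bekuhipggak), so the final letter is not what conditions the rule; the second-to-last letter is.
"hodawsuwb" has second-to-last letter 'w'. The stems whose second-to-last letter is 'w' (zolipawn → gozolipawnish, kukiwd → gokukiwdish, rokafpawg → gorokafpawgish) add go- … -ish around the stem.
The other patterns: stems whose second-to-last letter is 'p' double the final consonant and add -ak; stems whose second-to-last letter is 'm' or 's' add -et.
So hodawsuwb → gohodawsuwbish.

gohodawsuwbish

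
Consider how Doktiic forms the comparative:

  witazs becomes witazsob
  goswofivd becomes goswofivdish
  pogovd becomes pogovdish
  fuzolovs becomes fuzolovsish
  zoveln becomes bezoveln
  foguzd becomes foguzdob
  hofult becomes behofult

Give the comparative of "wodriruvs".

foguzd and pogovd both end in -d yet inflect differently (foguzdob, pogovdish), so the final letter is not what conditions the rule; the second-to-last letter is.
"wodriruvs" has second-to-last letter 'v'. The stems whose second-to-last letter is 'v' (pogovd → pogovdish, fuzolovs → fuzolovsish, goswofivd → goswofivdish) add -ish.
The other patterns: stems whose second-to-last letter is 'z' add -ob; stems whose second-to-last letter is 'l' add the prefix be-.
So wodriruvs → wodriruvsish.

wodriruvsish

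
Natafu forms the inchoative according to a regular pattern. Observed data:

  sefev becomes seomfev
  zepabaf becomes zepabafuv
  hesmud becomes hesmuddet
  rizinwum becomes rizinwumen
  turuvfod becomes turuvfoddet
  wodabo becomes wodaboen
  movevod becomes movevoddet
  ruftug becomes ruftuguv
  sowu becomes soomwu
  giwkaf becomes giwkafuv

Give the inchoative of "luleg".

luleguv

"luleg" ends in -g. The one such stem in the data (ruftug → ruftuguv) adds -uv, so the same rule applies.
So luleg → luleguv.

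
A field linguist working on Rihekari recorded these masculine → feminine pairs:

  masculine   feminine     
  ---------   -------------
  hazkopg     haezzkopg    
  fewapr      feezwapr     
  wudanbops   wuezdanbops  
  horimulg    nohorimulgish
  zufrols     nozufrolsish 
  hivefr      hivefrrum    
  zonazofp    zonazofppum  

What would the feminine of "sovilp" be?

nosovilpish

hazkopg and horimulg both end in -g yet inflect differently (haezzkopg, nohorimulgish), so the final letter is not what conditions the rule; the second-to-last letter is.
"sovilp" has second-to-last letter 'l'. The stems whose second-to-last letter is 'l' (horimulg → nohorimulgish, zufrols → nozufrolsish) add no- … -ish around the stem.
The other patterns: stems whose second-to-last letter is 'p' insert -ez- after the first vowel; stems whose second-to-last letter is 'f' double the final consonant and add -um.
So sovilp → nosovilpish.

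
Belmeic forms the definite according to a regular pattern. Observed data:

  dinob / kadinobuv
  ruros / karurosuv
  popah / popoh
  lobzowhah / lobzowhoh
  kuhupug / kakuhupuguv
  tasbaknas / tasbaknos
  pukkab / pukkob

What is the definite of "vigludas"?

"vigludas" has last vowel 'a'. The stems whose last vowel is 'a' (popah → popoh, lobzowhah → lobzowhoh, tasbaknas → tasbaknos) change the last vowel to 'o'.
So vigludas → vigludos.

vigludos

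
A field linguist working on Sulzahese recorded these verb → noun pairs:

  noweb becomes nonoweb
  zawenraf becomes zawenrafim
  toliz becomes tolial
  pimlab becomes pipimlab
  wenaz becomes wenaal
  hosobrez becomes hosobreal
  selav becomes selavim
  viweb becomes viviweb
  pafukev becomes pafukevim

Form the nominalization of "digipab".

didigipab

"digipab" ends in -b. The stems ending in -b (viweb → viviweb, noweb → nonoweb, pimlab → pipimlab) repeat the first consonant+vowel as a prefix.
So digipab → didigipab.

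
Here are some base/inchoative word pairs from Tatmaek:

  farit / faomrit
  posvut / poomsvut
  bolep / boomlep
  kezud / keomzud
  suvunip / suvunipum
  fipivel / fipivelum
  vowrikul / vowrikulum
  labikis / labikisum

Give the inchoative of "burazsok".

burazsokum

bolep and suvunip both end in -p yet inflect differently (boomlep, suvunipum), so the final letter is not what conditions the rule; the number of vowels is.
"burazsok" has 3 vowels. The stems with 3 vowels (suvunip → suvunipum, fipivel → fipivelum, vowrikul → vowrikulum) add -um.
So burazsok → burazsokum.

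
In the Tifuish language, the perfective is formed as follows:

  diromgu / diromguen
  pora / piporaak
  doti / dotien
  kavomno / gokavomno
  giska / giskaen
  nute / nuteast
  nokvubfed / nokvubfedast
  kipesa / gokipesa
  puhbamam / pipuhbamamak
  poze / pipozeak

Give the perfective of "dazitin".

dazitinen

kipesa and pora both end in -a yet inflect differently (gokipesa, piporaak), so the final letter is not what conditions the rule; the first letter is.
"dazitin" begins with d-. The stems beginning with d- (doti → dotien, diromgu → diromguen) add -en.
So dazitin → dazitinen.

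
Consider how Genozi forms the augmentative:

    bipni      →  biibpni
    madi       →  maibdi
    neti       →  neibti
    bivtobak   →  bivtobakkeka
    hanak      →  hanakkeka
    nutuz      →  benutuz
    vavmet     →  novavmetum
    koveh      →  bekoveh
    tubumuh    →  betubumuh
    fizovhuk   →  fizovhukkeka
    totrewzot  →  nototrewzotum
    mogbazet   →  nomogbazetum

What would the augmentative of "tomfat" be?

notomfatum

"tomfat" ends in -t. The stems ending in -t (vavmet → novavmetum, totrewzot → nototrewzotum, mogbazet → nomogbazetum) add no- … -um around the stem.
So tomfat → notomfatum.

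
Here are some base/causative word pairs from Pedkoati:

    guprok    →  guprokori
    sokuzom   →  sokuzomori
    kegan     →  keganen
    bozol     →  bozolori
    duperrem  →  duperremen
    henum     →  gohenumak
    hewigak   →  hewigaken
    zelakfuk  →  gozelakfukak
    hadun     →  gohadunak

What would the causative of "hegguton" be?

sokuzom and henum both end in -m yet inflect differently (sokuzomori, gohenumak), so the final letter is not what conditions the rule; the last vowel is.
"hegguton" has last vowel 'o'. The stems whose last vowel is 'o' (guprok → guprokori, sokuzom → sokuzomori, bozol → bozolori) add -ori.
So hegguton → heggutonori.

heggutonori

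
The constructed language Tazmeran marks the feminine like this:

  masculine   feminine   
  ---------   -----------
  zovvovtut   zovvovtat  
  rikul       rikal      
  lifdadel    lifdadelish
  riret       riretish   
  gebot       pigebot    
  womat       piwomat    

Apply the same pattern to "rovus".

rikul and lifdadel both end in -l yet inflect differently (rikal, lifdadelish), so the final letter is not what conditions the rule; the last vowel is.
"rovus" has last vowel 'u'. The stems whose last vowel is 'u' (zovvovtut → zovvovtat, rikul → rikal) change the last vowel to 'a'.
The other patterns: stems whose last vowel is 'e' add -ish; stems whose last vowel is 'a' or 'o' add the prefix pi-.
So rovus → rovas.

rovas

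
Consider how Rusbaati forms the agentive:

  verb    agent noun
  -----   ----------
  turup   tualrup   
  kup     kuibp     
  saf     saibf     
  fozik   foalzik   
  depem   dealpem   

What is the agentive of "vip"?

"vip" has 1 vowel. The stems with 1 vowel (saf → saibf, kup → kuibp) insert -ib- after the first vowel.
The other pattern: stems with 2 vowels insert -al- after the first vowel.
So vip → viibp.

viibp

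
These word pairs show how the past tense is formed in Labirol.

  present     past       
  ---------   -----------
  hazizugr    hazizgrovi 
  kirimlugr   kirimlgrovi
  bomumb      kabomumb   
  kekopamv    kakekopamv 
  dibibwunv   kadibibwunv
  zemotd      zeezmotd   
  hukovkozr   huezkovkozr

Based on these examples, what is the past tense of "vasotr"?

vaezsotr

"vasotr" has second-to-last letter 't'. The one such stem in the data (zemotd → zeezmotd) inserts -ez- after the first vowel (as does hukovkozr), so the same rule applies.
The other patterns: stems whose second-to-last letter is 'g' delete the last vowel and add -ovi; stems whose second-to-last letter is 'm' or 'n' add the prefix ka-.
So vasotr → vaezsotr.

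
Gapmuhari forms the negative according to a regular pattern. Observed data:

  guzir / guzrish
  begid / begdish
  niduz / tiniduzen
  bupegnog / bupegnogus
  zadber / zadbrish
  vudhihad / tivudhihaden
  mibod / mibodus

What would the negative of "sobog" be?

sobogus

vudhihad and begid both end in -d yet inflect differently (tivudhihaden, begdish), so the final letter is not what conditions the rule; the last vowel is.
"sobog" has last vowel 'o'. The stems whose last vowel is 'o' (bupegnog → bupegnogus, mibod → mibodus) add -us.
The other patterns: stems whose last vowel is 'a' or 'u' add ti- … -en around the stem; stems whose last vowel is 'e' or 'i' delete the last vowel and add -ish.
So sobog → sobogus.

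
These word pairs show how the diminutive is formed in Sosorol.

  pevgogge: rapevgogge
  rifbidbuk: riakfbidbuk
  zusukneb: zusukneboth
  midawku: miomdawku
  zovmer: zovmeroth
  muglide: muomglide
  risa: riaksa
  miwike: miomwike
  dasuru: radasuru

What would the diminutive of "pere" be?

pevgogge and muglide both end in -e yet inflect differently (rapevgogge, muomglide), so the final letter is not what conditions the rule; the first letter is.
"pere" begins with p-. The one such stem in the data (pevgogge → rapevgogge) adds the prefix ra-, so the same rule applies.
The other patterns: stems beginning with z- add -oth; stems beginning with m- insert -om- after the first vowel; stems beginning with r- insert -ak- after the first vowel.
So pere → rapere.

rapere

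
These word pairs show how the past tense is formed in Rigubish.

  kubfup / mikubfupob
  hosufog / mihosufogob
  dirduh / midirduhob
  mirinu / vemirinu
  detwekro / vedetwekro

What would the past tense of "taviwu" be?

"taviwu" ends in a vowel. The stems ending in a vowel (mirinu → vemirinu, detwekro → vedetwekro) add the prefix ve-.
The other pattern: stems ending in a consonant add mi- … -ob around the stem.
So taviwu → vetaviwu.

vetaviwu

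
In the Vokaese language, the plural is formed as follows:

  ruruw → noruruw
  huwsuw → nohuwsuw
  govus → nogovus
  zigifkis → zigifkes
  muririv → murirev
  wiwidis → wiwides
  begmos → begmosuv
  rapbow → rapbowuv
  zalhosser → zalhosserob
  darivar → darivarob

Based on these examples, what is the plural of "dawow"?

dawowuv

"dawow" has last vowel 'o'. The stems whose last vowel is 'o' (begmos → begmosuv, rapbow → rapbowuv) add -uv.
So dawow → dawowuv.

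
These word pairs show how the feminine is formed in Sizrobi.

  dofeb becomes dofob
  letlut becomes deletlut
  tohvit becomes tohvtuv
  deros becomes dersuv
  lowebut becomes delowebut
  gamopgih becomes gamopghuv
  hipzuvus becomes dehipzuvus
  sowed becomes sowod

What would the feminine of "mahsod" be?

mahsduv

lowebut and tohvit both end in -t yet inflect differently (delowebut, tohvtuv), so the final letter is not what conditions the rule; the last vowel is.
"mahsod" has last vowel 'o'. The one such stem in the data (deros → dersuv) deletes the last vowel and adds -uv (as do gamopgih, tohvit), so the same rule applies.
So mahsod → mahsduv.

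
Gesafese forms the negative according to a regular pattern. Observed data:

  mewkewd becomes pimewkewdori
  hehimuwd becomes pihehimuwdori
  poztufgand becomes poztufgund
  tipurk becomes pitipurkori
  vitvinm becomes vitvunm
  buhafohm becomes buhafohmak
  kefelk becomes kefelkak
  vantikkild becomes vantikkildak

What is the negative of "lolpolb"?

lolpolbak

"lolpolb" has second-to-last letter 'l'. The stems whose second-to-last letter is 'l' (kefelk → kefelkak, vantikkild → vantikkildak) add -ak.
So lolpolb → lolpolbak.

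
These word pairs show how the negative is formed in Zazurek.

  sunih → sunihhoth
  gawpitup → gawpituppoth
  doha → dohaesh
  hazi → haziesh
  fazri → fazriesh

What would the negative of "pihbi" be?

pihbiesh

sunih and hazi both have last vowel 'i' yet inflect differently (sunihhoth, haziesh), so the last vowel is not what conditions the rule; whether the stem ends in a vowel or a consonant is.
"pihbi" ends in a vowel. The stems ending in a vowel (doha → dohaesh, hazi → haziesh, fazri → fazriesh) add -esh.
So pihbi → pihbiesh.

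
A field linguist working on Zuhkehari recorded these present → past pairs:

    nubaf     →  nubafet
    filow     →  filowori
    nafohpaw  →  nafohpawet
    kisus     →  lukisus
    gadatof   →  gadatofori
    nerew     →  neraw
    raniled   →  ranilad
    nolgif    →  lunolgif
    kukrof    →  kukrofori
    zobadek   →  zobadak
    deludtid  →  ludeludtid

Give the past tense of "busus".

lubusus

deludtid and raniled both end in -d yet inflect differently (ludeludtid, ranilad), so the final letter is not what conditions the rule; the last vowel is.
"busus" has last vowel 'u'. The one such stem in the data (kisus → lukisus) adds the prefix lu-, so the same rule applies.
The other patterns: stems whose last vowel is 'e' change the last vowel to 'a'; stems whose last vowel is 'o' add -ori; stems whose last vowel is 'a' add -et.
So busus → lubusus.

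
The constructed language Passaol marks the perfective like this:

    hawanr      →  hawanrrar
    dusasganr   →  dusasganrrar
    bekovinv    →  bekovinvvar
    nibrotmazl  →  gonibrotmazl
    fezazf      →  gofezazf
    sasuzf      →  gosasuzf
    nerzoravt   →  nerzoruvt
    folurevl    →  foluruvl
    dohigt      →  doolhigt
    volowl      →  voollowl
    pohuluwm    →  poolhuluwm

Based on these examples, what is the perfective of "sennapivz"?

sennapuvz

nibrotmazl and folurevl both end in -l yet inflect differently (gonibrotmazl, foluruvl), so the final letter is not what conditions the rule; the second-to-last letter is.
"sennapivz" has second-to-last letter 'v'. The stems whose second-to-last letter is 'v' (nerzoravt → nerzoruvt, folurevl → foluruvl) change the last vowel to 'u'.
So sennapivz → sennapuvz.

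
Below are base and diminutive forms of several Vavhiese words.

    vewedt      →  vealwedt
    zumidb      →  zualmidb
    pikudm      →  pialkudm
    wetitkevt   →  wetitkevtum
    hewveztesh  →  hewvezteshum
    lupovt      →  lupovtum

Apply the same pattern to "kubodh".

"kubodh" has second-to-last letter 'd'. The stems whose second-to-last letter is 'd' (vewedt → vealwedt, zumidb → zualmidb, pikudm → pialkudm) insert -al- after the first vowel.
The other pattern: stems whose second-to-last letter is 's' or 'v' add -um.
So kubodh → kualbodh.

kualbodh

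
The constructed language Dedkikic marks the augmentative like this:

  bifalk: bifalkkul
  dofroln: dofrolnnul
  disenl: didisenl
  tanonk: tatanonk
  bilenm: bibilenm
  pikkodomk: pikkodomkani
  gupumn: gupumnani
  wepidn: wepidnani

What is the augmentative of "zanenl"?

"zanenl" has second-to-last letter 'n'. The stems whose second-to-last letter is 'n' (disenl → didisenl, tanonk → tatanonk, bilenm → bibilenm) repeat the first consonant+vowel as a prefix.
So zanenl → zazanenl.

zazanenl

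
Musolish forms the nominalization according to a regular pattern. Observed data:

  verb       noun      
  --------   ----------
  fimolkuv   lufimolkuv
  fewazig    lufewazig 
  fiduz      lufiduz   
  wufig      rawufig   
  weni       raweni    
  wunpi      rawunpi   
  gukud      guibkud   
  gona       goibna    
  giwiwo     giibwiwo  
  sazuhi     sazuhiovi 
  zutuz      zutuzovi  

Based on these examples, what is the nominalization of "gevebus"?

fewazig and wufig both end in -g yet inflect differently (lufewazig, rawufig), so the final letter is not what conditions the rule; the first letter is.
"gevebus" begins with g-. The stems beginning with g- (gukud → guibkud, gona → goibna, giwiwo → giibwiwo) insert -ib- after the first vowel.
So gevebus → geibvebus.

geibvebus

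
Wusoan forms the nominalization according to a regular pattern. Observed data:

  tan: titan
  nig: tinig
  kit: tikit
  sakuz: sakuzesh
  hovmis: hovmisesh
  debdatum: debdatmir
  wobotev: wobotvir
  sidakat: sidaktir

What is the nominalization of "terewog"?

terewgir

"terewog" has 3 vowels. The stems with 3 vowels (debdatum → debdatmir, wobotev → wobotvir, sidakat → sidaktir) delete the last vowel and add -ir.
The other patterns: stems with 1 vowel add the prefix ti-; stems with 2 vowels add -esh.
So terewog → terewgir.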